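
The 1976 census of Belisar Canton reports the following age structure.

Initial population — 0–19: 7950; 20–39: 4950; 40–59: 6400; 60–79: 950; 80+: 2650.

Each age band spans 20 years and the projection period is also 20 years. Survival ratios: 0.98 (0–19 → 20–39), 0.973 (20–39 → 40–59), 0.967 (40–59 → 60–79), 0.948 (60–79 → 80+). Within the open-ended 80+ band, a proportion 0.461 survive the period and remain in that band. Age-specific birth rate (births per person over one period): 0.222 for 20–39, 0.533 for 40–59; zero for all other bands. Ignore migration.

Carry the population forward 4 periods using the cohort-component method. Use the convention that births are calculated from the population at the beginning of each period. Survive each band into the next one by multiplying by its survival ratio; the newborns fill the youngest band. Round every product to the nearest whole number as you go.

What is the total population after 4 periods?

Numbering the groups 1..5 from youngest to oldest:
[period 1]
Births: 4950 × 0.222 = 1099 ; 6400 × 0.533 = 3411 → 4510
Group 2: 7950 × 0.98 = 7791
Group 3: 4950 × 0.973 = 4816
Group 4: 6400 × 0.967 = 6189
Group 5: 950 × 0.948 + 2650 × 0.461 = 901 + 1222 = 2123
End of period: [4510, 7791, 4816, 6189, 2123]
[period 2]
Births: 7791 × 0.222 = 1730 ; 4816 × 0.533 = 2567 → 4297
Group 2: 4510 × 0.98 = 4420
Group 3: 7791 × 0.973 = 7581
Group 4: 4816 × 0.967 = 4657
Group 5: 6189 × 0.948 + 2123 × 0.461 = 5867 + 979 = 6846
End of period: [4297, 4420, 7581, 4657, 6846]
[period 3]
Births: 4420 × 0.222 = 981 ; 7581 × 0.533 = 4041 → 5022
Group 2: 4297 × 0.98 = 4211
Group 3: 4420 × 0.973 = 4301
Group 4: 7581 × 0.967 = 7331
Group 5: 4657 × 0.948 + 6846 × 0.461 = 4415 + 3156 = 7571
End of period: [5022, 4211, 4301, 7331, 7571]
[period 4]
Births: 4211 × 0.222 = 935 ; 4301 × 0.533 = 2292 → 3227
Group 2: 5022 × 0.98 = 4922
Group 3: 4211 × 0.973 = 4097
Group 4: 4301 × 0.967 = 4159
Group 5: 7331 × 0.948 + 7571 × 0.461 = 6950 + 3490 = 10440
End of period: [3227, 4922, 4097, 4159, 10440]
Total after period 4: 3227 + 4922 + 4097 + 4159 + 10440 = 26845

26845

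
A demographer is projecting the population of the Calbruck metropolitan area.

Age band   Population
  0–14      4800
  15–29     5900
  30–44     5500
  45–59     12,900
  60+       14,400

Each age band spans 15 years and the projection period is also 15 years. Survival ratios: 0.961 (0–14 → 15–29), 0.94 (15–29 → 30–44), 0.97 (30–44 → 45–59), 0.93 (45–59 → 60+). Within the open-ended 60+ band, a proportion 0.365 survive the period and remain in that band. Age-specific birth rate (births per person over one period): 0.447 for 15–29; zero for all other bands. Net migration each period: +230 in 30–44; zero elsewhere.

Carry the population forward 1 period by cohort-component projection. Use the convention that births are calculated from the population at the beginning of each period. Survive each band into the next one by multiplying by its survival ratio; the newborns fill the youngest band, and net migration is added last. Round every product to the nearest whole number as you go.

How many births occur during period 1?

Period 1.
Births: 5900 × 0.447 = 2637
15–29: 4800 × 0.961 = 4613
30–44: 5900 × 0.94 = 5546
45–59: 5500 × 0.97 = 5335
60+: 12900 × 0.93 + 14400 × 0.365 = 11997 + 5256 = 17253
Net migration: 30–44 + 230 → 5776
→ [2637, 4613, 5776, 5335, 17253]

2637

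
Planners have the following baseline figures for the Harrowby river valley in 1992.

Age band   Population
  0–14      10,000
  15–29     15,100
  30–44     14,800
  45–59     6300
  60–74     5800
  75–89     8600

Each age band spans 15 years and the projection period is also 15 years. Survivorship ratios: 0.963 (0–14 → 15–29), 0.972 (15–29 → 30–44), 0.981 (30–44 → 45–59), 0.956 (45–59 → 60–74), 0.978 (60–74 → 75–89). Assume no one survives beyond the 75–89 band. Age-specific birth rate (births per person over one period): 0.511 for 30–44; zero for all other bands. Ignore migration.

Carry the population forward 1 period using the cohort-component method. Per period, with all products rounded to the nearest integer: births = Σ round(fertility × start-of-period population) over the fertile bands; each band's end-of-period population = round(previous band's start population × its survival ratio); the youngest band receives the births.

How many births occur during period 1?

7563

Let band 1 be 0–14 through band 6 = 75–89.
Period 1:
Births: 14800 × 0.511 = 7563
Band 2: 10000 × 0.963 = 9630
Band 3: 15100 × 0.972 = 14677
Band 4: 14800 × 0.981 = 14519
Band 5: 6300 × 0.956 = 6023
Band 6: 5800 × 0.978 = 5672
Population now: 0–14=7563, 15–29=9630, 30–44=14677, 45–59=14519, 60–74=6023, 75–89=5672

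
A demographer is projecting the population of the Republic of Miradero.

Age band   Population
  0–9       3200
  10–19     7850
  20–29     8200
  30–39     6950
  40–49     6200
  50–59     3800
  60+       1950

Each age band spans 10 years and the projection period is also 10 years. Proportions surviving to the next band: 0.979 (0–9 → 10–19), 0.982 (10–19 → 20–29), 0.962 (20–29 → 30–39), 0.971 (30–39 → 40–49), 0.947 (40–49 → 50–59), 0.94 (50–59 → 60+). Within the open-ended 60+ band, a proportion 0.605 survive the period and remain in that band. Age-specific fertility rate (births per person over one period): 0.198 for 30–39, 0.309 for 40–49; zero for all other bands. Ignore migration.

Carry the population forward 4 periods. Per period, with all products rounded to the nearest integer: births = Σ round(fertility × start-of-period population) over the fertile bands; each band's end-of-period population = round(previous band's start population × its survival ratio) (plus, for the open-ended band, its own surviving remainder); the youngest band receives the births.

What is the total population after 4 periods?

36333

— Period 1 —
Births: 6950 * 0.198 = 1376, 6200 * 0.309 = 1916 ⇒ total 3292
10–19: 3200 * 0.979 = 3133
20–29: 7850 * 0.982 = 7709
30–39: 8200 * 0.962 = 7888
40–49: 6950 * 0.971 = 6748
50–59: 6200 * 0.947 = 5871
60+: 3800 * 0.94 + 1950 * 0.605 = 3572 + 1180 = 4752
End of period: [3292, 3133, 7709, 7888, 6748, 5871, 4752]
— Period 2 —
Births: 7888 * 0.198 = 1562, 6748 * 0.309 = 2085 ⇒ total 3647
10–19: 3292 * 0.979 = 3223
20–29: 3133 * 0.982 = 3077
30–39: 7709 * 0.962 = 7416
40–49: 7888 * 0.971 = 7659
50–59: 6748 * 0.947 = 6390
60+: 5871 * 0.94 + 4752 * 0.605 = 5519 + 2875 = 8394
End of period: [3647, 3223, 3077, 7416, 7659, 6390, 8394]
— Period 3 —
Births: 7416 * 0.198 = 1468, 7659 * 0.309 = 2367 ⇒ total 3835
10–19: 3647 * 0.979 = 3570
20–29: 3223 * 0.982 = 3165
30–39: 3077 * 0.962 = 2960
40–49: 7416 * 0.971 = 7201
50–59: 7659 * 0.947 = 7253
60+: 6390 * 0.94 + 8394 * 0.605 = 6007 + 5078 = 11085
End of period: [3835, 3570, 3165, 2960, 7201, 7253, 11085]
— Period 4 —
Births: 2960 * 0.198 = 586, 7201 * 0.309 = 2225 ⇒ total 2811
10–19: 3835 * 0.979 = 3754
20–29: 3570 * 0.982 = 3506
30–39: 3165 * 0.962 = 3045
40–49: 2960 * 0.971 = 2874
50–59: 7201 * 0.947 = 6819
60+: 7253 * 0.94 + 11085 * 0.605 = 6818 + 6706 = 13524
End of period: [2811, 3754, 3506, 3045, 2874, 6819, 13524]
Total after period 4: 2811 + 3754 + 3506 + 3045 + 2874 + 6819 + 13524 = 36333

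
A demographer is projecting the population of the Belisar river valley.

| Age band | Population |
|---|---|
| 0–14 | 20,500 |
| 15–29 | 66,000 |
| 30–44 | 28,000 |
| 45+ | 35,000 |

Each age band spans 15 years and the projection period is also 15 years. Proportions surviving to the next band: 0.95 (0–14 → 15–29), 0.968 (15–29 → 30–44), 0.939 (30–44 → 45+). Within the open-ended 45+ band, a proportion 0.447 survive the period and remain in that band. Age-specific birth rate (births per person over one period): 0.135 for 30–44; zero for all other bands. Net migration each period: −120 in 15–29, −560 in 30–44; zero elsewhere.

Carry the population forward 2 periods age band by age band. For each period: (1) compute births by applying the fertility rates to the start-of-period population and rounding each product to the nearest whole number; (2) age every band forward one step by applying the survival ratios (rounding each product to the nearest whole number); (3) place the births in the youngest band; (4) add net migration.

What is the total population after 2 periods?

108407

(Groups numbered youngest = 1 to oldest = 4.)
Period 1:
Births: 28000 × 0.135 = 3780
Group 2: 20500 × 0.95 = 19475
Group 3: 66000 × 0.968 = 63888
Group 4: 28000 × 0.939 + 35000 × 0.447 = 26292 + 15645 = 41937
Net migration: Group 2 − 120 → 19355; Group 3 − 560 → 63328
Population now: 0–14=3780, 15–29=19355, 30–44=63328, 45+=41937
Period 2:
Births: 63328 × 0.135 = 8549
Group 2: 3780 × 0.95 = 3591
Group 3: 19355 × 0.968 = 18736
Group 4: 63328 × 0.939 + 41937 × 0.447 = 59465 + 18746 = 78211
Net migration: Group 2 − 120 → 3471; Group 3 − 560 → 18176
Population now: 0–14=8549, 15–29=3471, 30–44=18176, 45+=78211
Total after period 2: 8549 + 3471 + 18176 + 78211 = 108407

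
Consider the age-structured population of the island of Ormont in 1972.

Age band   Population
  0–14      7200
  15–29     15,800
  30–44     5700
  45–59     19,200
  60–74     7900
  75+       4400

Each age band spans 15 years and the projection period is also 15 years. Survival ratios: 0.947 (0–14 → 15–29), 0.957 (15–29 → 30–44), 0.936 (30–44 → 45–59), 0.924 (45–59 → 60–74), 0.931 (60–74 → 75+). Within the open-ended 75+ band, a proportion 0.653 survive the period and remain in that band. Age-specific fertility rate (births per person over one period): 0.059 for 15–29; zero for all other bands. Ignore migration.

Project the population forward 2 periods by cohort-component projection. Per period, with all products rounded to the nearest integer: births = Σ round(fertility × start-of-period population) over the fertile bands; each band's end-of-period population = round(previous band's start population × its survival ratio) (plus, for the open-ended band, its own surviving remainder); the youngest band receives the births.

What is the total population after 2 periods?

— Period 1 —
Births: 15800 × 0.059 = 932
15–29: 7200 × 0.947 = 6818
30–44: 15800 × 0.957 = 15121
45–59: 5700 × 0.936 = 5335
60–74: 19200 × 0.924 = 17741
75+: 7900 × 0.931 + 4400 × 0.653 = 7355 + 2873 = 10228
→ [932, 6818, 15121, 5335, 17741, 10228]
— Period 2 —
Births: 6818 × 0.059 = 402
15–29: 932 × 0.947 = 883
30–44: 6818 × 0.957 = 6525
45–59: 15121 × 0.936 = 14153
60–74: 5335 × 0.924 = 4930
75+: 17741 × 0.931 + 10228 × 0.653 = 16517 + 6679 = 23196
→ [402, 883, 6525, 14153, 4930, 23196]
Total after period 2: 402 + 883 + 6525 + 14153 + 4930 + 23196 = 50089

50089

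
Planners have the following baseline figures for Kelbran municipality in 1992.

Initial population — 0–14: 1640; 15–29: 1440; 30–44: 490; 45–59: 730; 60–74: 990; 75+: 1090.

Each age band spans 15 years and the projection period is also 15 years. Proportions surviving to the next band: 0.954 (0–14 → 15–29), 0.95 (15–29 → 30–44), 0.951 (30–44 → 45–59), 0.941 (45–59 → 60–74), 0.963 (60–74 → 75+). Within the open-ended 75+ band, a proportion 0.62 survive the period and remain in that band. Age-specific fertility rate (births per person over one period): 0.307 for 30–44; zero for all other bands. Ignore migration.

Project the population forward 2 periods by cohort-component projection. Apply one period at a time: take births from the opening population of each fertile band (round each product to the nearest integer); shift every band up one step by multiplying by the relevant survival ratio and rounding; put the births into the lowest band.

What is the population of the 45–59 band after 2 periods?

Let group 1 be 0–14 through group 6 = 75+.
Period 1.
Births: 490 * 0.307 = 150
Group 2: 1640 * 0.954 = 1565
Group 3: 1440 * 0.95 = 1368
Group 4: 490 * 0.951 = 466
Group 5: 730 * 0.941 = 687
Group 6: 990 * 0.963 + 1090 * 0.62 = 953 + 676 = 1629
End of period: [150, 1565, 1368, 466, 687, 1629]
Period 2.
Births: 1368 * 0.307 = 420
Group 2: 150 * 0.954 = 143
Group 3: 1565 * 0.95 = 1487
Group 4: 1368 * 0.951 = 1301
Group 5: 466 * 0.941 = 439
Group 6: 687 * 0.963 + 1629 * 0.62 = 662 + 1010 = 1672
End of period: [420, 143, 1487, 1301, 439, 1672]

1301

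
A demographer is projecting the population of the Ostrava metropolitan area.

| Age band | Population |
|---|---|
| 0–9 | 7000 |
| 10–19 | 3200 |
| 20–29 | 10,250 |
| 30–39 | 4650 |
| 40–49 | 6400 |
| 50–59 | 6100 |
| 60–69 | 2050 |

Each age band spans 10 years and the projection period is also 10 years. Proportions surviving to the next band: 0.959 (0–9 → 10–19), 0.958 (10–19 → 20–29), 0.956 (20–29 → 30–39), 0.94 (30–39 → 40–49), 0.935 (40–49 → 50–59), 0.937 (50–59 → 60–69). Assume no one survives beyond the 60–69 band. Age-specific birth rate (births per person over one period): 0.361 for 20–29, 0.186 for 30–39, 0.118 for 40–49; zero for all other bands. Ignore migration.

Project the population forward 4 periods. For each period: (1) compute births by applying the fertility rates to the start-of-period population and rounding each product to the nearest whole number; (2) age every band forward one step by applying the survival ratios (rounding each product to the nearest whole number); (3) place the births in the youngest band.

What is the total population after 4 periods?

31289

Numbering the bands 1..7 from youngest to oldest:
After projecting period 1:
Births: 10250 × 0.361 = 3700 ; 4650 × 0.186 = 865 ; 6400 × 0.118 = 755 — total 5320
Band 2: 7000 × 0.959 = 6713
Band 3: 3200 × 0.958 = 3066
Band 4: 10250 × 0.956 = 9799
Band 5: 4650 × 0.94 = 4371
Band 6: 6400 × 0.935 = 5984
Band 7: 6100 × 0.937 = 5716
Giving 5320 / 6713 / 3066 / 9799 / 4371 / 5984 / 5716.
After projecting period 2:
Births: 3066 × 0.361 = 1107 ; 9799 × 0.186 = 1823 ; 4371 × 0.118 = 516 — total 3446
Band 2: 5320 × 0.959 = 5102
Band 3: 6713 × 0.958 = 6431
Band 4: 3066 × 0.956 = 2931
Band 5: 9799 × 0.94 = 9211
Band 6: 4371 × 0.935 = 4087
Band 7: 5984 × 0.937 = 5607
Giving 3446 / 5102 / 6431 / 2931 / 9211 / 4087 / 5607.
After projecting period 3:
Births: 6431 × 0.361 = 2322 ; 2931 × 0.186 = 545 ; 9211 × 0.118 = 1087 — total 3954
Band 2: 3446 × 0.959 = 3305
Band 3: 5102 × 0.958 = 4888
Band 4: 6431 × 0.956 = 6148
Band 5: 2931 × 0.94 = 2755
Band 6: 9211 × 0.935 = 8612
Band 7: 4087 × 0.937 = 3830
Giving 3954 / 3305 / 4888 / 6148 / 2755 / 8612 / 3830.
After projecting period 4:
Births: 4888 × 0.361 = 1765 ; 6148 × 0.186 = 1144 ; 2755 × 0.118 = 325 — total 3234
Band 2: 3954 × 0.959 = 3792
Band 3: 3305 × 0.958 = 3166
Band 4: 4888 × 0.956 = 4673
Band 5: 6148 × 0.94 = 5779
Band 6: 2755 × 0.935 = 2576
Band 7: 8612 × 0.937 = 8069
Giving 3234 / 3792 / 3166 / 4673 / 5779 / 2576 / 8069.
Total after period 4: 3234 + 3792 + 3166 + 4673 + 5779 + 2576 + 8069 = 31289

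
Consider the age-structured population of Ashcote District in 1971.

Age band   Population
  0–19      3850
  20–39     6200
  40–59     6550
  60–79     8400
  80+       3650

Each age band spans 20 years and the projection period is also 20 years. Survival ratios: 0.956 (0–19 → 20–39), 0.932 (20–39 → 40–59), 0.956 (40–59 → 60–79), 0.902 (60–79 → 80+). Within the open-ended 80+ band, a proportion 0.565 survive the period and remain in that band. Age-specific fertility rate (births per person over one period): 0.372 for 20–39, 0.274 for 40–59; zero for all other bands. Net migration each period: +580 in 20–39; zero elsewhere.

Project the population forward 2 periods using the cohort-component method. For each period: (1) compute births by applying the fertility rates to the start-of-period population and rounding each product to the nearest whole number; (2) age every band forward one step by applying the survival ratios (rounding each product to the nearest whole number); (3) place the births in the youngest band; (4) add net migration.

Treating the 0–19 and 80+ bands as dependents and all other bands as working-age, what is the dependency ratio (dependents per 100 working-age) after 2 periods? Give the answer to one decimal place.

101.9

Period 1:
Births: 6200 × 0.372 = 2306  |  6550 × 0.274 = 1795 ⇒ total 4101
20–39: 3850 × 0.956 = 3681
40–59: 6200 × 0.932 = 5778
60–79: 6550 × 0.956 = 6262
80+: 8400 × 0.902 + 3650 × 0.565 = 7577 + 2062 = 9639
Net migration: 20–39 + 580 → 4261
Giving 4101 / 4261 / 5778 / 6262 / 9639.
Period 2:
Births: 4261 × 0.372 = 1585  |  5778 × 0.274 = 1583 ⇒ total 3168
20–39: 4101 × 0.956 = 3921
40–59: 4261 × 0.932 = 3971
60–79: 5778 × 0.956 = 5524
80+: 6262 × 0.902 + 9639 × 0.565 = 5648 + 5446 = 11094
Net migration: 20–39 + 580 → 4501
Giving 3168 / 4501 / 3971 / 5524 / 11094.
Dependents (band 0–19 + band 80+) = 3168 + 11094 = 14262; working-age = 13996; ratio = 14262/13996 × 100 = 101.9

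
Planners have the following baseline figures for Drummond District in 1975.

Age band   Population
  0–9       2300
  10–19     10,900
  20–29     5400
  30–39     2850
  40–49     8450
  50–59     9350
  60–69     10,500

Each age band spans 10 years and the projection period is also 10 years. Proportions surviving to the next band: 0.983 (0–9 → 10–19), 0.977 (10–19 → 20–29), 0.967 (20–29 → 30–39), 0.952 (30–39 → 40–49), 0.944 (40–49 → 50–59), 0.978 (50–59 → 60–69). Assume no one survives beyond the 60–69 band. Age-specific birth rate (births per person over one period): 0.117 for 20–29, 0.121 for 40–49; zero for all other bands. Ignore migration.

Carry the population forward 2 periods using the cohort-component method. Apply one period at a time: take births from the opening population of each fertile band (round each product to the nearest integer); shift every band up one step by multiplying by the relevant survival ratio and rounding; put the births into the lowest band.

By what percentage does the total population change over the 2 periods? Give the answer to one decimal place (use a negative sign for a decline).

Let band 1 be 0–9 through band 7 = 60–69.
Period 1.
Births: 5400 × 0.117 = 632, 8450 × 0.121 = 1022 ⇒ total 1654
Band 2: 2300 × 0.983 = 2261
Band 3: 10900 × 0.977 = 10649
Band 4: 5400 × 0.967 = 5222
Band 5: 2850 × 0.952 = 2713
Band 6: 8450 × 0.944 = 7977
Band 7: 9350 × 0.978 = 9144
End of period: [1654, 2261, 10649, 5222, 2713, 7977, 9144]
Period 2.
Births: 10649 × 0.117 = 1246, 2713 × 0.121 = 328 ⇒ total 1574
Band 2: 1654 × 0.983 = 1626
Band 3: 2261 × 0.977 = 2209
Band 4: 10649 × 0.967 = 10298
Band 5: 5222 × 0.952 = 4971
Band 6: 2713 × 0.944 = 2561
Band 7: 7977 × 0.978 = 7802
End of period: [1574, 1626, 2209, 10298, 4971, 2561, 7802]
Total: 49750 → 31041; change = -18709; percentage change = -37.6%

-37.6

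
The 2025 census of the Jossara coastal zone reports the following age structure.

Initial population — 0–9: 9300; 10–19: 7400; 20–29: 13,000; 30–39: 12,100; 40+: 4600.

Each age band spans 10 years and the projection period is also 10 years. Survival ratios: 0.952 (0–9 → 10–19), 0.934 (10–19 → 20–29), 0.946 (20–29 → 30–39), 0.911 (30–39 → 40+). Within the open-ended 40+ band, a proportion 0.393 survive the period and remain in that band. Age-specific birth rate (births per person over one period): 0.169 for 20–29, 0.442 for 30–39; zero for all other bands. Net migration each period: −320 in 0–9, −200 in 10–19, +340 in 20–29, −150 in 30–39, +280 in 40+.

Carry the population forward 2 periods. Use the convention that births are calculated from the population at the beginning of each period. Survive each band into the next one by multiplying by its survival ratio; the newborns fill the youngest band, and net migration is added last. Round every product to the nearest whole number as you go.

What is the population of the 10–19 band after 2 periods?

6678

(Groups numbered youngest = 1 to oldest = 5.)
Period 1:
Births: 13000 × 0.169 = 2197  |  12100 × 0.442 = 5348 → 7545
Group 2: 9300 × 0.952 = 8854
Group 3: 7400 × 0.934 = 6912
Group 4: 13000 × 0.946 = 12298
Group 5: 12100 × 0.911 + 4600 × 0.393 = 11023 + 1808 = 12831
Net migration: Group 1 − 320 → 7225; Group 2 − 200 → 8654; Group 3 + 340 → 7252; Group 4 − 150 → 12148; Group 5 + 280 → 13111
Giving 7225 / 8654 / 7252 / 12148 / 13111.
Period 2:
Births: 7252 × 0.169 = 1226  |  12148 × 0.442 = 5369 → 6595
Group 2: 7225 × 0.952 = 6878
Group 3: 8654 × 0.934 = 8083
Group 4: 7252 × 0.946 = 6860
Group 5: 12148 × 0.911 + 13111 × 0.393 = 11067 + 5153 = 16220
Net migration: Group 1 − 320 → 6275; Group 2 − 200 → 6678; Group 3 + 340 → 8423; Group 4 − 150 → 6710; Group 5 + 280 → 16500
Giving 6275 / 6678 / 8423 / 6710 / 16500.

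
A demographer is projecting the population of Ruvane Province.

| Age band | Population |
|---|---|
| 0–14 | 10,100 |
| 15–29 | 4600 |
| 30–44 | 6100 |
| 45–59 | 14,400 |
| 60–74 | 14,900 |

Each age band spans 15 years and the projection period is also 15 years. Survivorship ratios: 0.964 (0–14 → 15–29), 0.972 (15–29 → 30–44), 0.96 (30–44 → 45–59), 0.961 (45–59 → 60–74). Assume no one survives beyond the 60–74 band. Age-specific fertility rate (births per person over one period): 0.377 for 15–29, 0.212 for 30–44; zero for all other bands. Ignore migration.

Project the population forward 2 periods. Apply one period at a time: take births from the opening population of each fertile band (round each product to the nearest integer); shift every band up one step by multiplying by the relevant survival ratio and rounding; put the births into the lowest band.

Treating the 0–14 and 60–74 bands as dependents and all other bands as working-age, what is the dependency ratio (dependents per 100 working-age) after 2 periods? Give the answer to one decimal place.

[period 1]
Births: 4600 * 0.377 = 1734, 6100 * 0.212 = 1293 — total 3027
15–29: 10100 * 0.964 = 9736
30–44: 4600 * 0.972 = 4471
45–59: 6100 * 0.96 = 5856
60–74: 14400 * 0.961 = 13838
End of period: [3027, 9736, 4471, 5856, 13838]
[period 2]
Births: 9736 * 0.377 = 3670, 4471 * 0.212 = 948 — total 4618
15–29: 3027 * 0.964 = 2918
30–44: 9736 * 0.972 = 9463
45–59: 4471 * 0.96 = 4292
60–74: 5856 * 0.961 = 5628
End of period: [4618, 2918, 9463, 4292, 5628]
Dependents (band 0–14 + band 60–74) = 4618 + 5628 = 10246; working-age = 16673; ratio = 10246/16673 × 100 = 61.5

61.5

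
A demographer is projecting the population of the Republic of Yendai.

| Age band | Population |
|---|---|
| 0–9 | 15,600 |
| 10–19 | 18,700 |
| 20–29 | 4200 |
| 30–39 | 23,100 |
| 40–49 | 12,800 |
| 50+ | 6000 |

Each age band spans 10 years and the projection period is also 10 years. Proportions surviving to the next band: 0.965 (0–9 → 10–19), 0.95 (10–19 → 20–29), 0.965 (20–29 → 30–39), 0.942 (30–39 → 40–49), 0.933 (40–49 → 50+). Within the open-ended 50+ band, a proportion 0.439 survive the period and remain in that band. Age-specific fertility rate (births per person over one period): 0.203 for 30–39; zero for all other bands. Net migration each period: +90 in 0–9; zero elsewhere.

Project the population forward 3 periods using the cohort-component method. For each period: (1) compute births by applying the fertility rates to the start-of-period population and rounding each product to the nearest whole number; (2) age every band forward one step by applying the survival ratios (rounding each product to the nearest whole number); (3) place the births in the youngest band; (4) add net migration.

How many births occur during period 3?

— Period 1 —
Births: 23100 × 0.203 = 4689
10–19: 15600 × 0.965 = 15054
20–29: 18700 × 0.95 = 17765
30–39: 4200 × 0.965 = 4053
40–49: 23100 × 0.942 = 21760
50+: 12800 × 0.933 + 6000 × 0.439 = 11942 + 2634 = 14576
Net migration: 0–9 + 90 → 4779
Population now: 0–9=4779, 10–19=15054, 20–29=17765, 30–39=4053, 40–49=21760, 50+=14576
— Period 2 —
Births: 4053 × 0.203 = 823
10–19: 4779 × 0.965 = 4612
20–29: 15054 × 0.95 = 14301
30–39: 17765 × 0.965 = 17143
40–49: 4053 × 0.942 = 3818
50+: 21760 × 0.933 + 14576 × 0.439 = 20302 + 6399 = 26701
Net migration: 0–9 + 90 → 913
Population now: 0–9=913, 10–19=4612, 20–29=14301, 30–39=17143, 40–49=3818, 50+=26701
— Period 3 —
Births: 17143 × 0.203 = 3480
10–19: 913 × 0.965 = 881
20–29: 4612 × 0.95 = 4381
30–39: 14301 × 0.965 = 13800
40–49: 17143 × 0.942 = 16149
50+: 3818 × 0.933 + 26701 × 0.439 = 3562 + 11722 = 15284
Net migration: 0–9 + 90 → 3570
Population now: 0–9=3570, 10–19=881, 20–29=4381, 30–39=13800, 40–49=16149, 50+=15284

3480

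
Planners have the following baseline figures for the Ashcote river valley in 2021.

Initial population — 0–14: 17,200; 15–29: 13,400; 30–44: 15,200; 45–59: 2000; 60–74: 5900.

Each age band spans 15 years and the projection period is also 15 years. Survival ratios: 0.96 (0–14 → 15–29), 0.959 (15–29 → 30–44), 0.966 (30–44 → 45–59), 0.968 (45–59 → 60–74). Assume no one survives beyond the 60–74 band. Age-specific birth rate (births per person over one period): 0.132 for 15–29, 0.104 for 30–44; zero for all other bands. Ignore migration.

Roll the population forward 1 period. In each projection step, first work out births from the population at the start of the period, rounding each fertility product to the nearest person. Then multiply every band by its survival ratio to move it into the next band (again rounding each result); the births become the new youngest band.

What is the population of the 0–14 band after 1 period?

3350

Numbering the groups 1..5 from youngest to oldest:
Period 1.
Births: 13400 * 0.132 = 1769 ; 15200 * 0.104 = 1581 → total 3350
Group 2: 17200 * 0.96 = 16512
Group 3: 13400 * 0.959 = 12851
Group 4: 15200 * 0.966 = 14683
Group 5: 2000 * 0.968 = 1936
Population now: 0–14=3350, 15–29=16512, 30–44=12851, 45–59=14683, 60–74=1936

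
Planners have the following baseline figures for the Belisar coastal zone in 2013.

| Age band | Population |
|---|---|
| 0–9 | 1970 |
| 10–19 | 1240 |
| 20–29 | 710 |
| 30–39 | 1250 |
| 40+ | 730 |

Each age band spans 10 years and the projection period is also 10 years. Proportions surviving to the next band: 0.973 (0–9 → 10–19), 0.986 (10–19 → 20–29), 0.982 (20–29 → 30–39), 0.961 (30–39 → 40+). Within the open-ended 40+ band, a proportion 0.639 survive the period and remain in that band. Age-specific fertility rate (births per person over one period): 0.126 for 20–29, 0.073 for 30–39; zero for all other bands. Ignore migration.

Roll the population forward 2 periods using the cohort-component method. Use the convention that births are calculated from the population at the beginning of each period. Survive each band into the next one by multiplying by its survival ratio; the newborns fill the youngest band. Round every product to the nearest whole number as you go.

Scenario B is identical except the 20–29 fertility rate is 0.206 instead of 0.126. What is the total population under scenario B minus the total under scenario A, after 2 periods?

154

After projecting period 1:
Births: 710 × 0.126 = 89 ; 1250 × 0.073 = 91 ⇒ total 180
10–19: 1970 × 0.973 = 1917
20–29: 1240 × 0.986 = 1223
30–39: 710 × 0.982 = 697
40+: 1250 × 0.961 + 730 × 0.639 = 1201 + 466 = 1667
End of period: [180, 1917, 1223, 697, 1667]
After projecting period 2:
Births: 1223 × 0.126 = 154 ; 697 × 0.073 = 51 ⇒ total 205
10–19: 180 × 0.973 = 175
20–29: 1917 × 0.986 = 1890
30–39: 1223 × 0.982 = 1201
40+: 697 × 0.961 + 1667 × 0.639 = 670 + 1065 = 1735
End of period: [205, 175, 1890, 1201, 1735]
Scenario A total after 2 periods: 5206
Scenario B projection —
After projecting period 1:
Births: 710 × 0.206 = 146 ; 1250 × 0.073 = 91 ⇒ total 237
10–19: 1970 × 0.973 = 1917
20–29: 1240 × 0.986 = 1223
30–39: 710 × 0.982 = 697
40+: 1250 × 0.961 + 730 × 0.639 = 1201 + 466 = 1667
End of period: [237, 1917, 1223, 697, 1667]
After projecting period 2:
Births: 1223 × 0.206 = 252 ; 697 × 0.073 = 51 ⇒ total 303
10–19: 237 × 0.973 = 231
20–29: 1917 × 0.986 = 1890
30–39: 1223 × 0.982 = 1201
40+: 697 × 0.961 + 1667 × 0.639 = 670 + 1065 = 1735
End of period: [303, 231, 1890, 1201, 1735]
Scenario B total after 2 periods: 5360
Difference B − A = 5360 − 5206 = 154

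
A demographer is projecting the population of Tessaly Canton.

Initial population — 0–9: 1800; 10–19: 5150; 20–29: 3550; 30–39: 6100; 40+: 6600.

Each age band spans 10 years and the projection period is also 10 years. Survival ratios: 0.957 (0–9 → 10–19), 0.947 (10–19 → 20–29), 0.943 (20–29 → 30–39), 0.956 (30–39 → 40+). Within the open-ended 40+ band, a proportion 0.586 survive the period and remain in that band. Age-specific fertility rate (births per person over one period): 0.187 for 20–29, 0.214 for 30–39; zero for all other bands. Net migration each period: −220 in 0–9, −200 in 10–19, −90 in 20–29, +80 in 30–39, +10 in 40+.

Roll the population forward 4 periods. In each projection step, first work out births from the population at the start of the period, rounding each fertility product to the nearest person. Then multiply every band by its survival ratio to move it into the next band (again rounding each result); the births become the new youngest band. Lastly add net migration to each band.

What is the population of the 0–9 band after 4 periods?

After projecting period 1:
Births: 3550 * 0.187 = 664  |  6100 * 0.214 = 1305 ⇒ total 1969
10–19: 1800 * 0.957 = 1723
20–29: 5150 * 0.947 = 4877
30–39: 3550 * 0.943 = 3348
40+: 6100 * 0.956 + 6600 * 0.586 = 5832 + 3868 = 9700
Net migration: 0–9 − 220 → 1749; 10–19 − 200 → 1523; 20–29 − 90 → 4787; 30–39 + 80 → 3428; 40+ + 10 → 9710
→ [1749, 1523, 4787, 3428, 9710]
After projecting period 2:
Births: 4787 * 0.187 = 895  |  3428 * 0.214 = 734 ⇒ total 1629
10–19: 1749 * 0.957 = 1674
20–29: 1523 * 0.947 = 1442
30–39: 4787 * 0.943 = 4514
40+: 3428 * 0.956 + 9710 * 0.586 = 3277 + 5690 = 8967
Net migration: 0–9 − 220 → 1409; 10–19 − 200 → 1474; 20–29 − 90 → 1352; 30–39 + 80 → 4594; 40+ + 10 → 8977
→ [1409, 1474, 1352, 4594, 8977]
After projecting period 3:
Births: 1352 * 0.187 = 253  |  4594 * 0.214 = 983 ⇒ total 1236
10–19: 1409 * 0.957 = 1348
20–29: 1474 * 0.947 = 1396
30–39: 1352 * 0.943 = 1275
40+: 4594 * 0.956 + 8977 * 0.586 = 4392 + 5261 = 9653
Net migration: 0–9 − 220 → 1016; 10–19 − 200 → 1148; 20–29 − 90 → 1306; 30–39 + 80 → 1355; 40+ + 10 → 9663
→ [1016, 1148, 1306, 1355, 9663]
After projecting period 4:
Births: 1306 * 0.187 = 244  |  1355 * 0.214 = 290 ⇒ total 534
10–19: 1016 * 0.957 = 972
20–29: 1148 * 0.947 = 1087
30–39: 1306 * 0.943 = 1232
40+: 1355 * 0.956 + 9663 * 0.586 = 1295 + 5663 = 6958
Net migration: 0–9 − 220 → 314; 10–19 − 200 → 772; 20–29 − 90 → 997; 30–39 + 80 → 1312; 40+ + 10 → 6968
→ [314, 772, 997, 1312, 6968]

314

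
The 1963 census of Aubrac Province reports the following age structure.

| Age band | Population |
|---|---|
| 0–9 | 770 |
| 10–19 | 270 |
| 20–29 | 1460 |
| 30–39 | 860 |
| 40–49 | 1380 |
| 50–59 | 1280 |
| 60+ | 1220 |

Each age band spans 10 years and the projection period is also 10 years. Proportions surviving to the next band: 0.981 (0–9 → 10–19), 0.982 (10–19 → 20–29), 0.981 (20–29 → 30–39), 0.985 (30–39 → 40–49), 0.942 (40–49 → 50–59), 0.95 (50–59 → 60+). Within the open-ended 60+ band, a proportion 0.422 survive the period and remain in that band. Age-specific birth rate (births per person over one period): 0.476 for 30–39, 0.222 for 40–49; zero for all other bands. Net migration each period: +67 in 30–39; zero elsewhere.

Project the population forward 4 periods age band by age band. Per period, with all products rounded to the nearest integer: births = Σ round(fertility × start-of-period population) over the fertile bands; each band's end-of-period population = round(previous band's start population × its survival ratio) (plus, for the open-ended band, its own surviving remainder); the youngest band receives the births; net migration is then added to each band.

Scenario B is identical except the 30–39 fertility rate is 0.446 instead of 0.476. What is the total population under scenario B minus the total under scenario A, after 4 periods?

After projecting period 1:
Births: 860 × 0.476 = 409, 1380 × 0.222 = 306 → 715
10–19: 770 × 0.981 = 755
20–29: 270 × 0.982 = 265
30–39: 1460 × 0.981 = 1432
40–49: 860 × 0.985 = 847
50–59: 1380 × 0.942 = 1300
60+: 1280 × 0.95 + 1220 × 0.422 = 1216 + 515 = 1731
Net migration: 30–39 + 67 → 1499
End of period: [715, 755, 265, 1499, 847, 1300, 1731]
After projecting period 2:
Births: 1499 × 0.476 = 714, 847 × 0.222 = 188 → 902
10–19: 715 × 0.981 = 701
20–29: 755 × 0.982 = 741
30–39: 265 × 0.981 = 260
40–49: 1499 × 0.985 = 1477
50–59: 847 × 0.942 = 798
60+: 1300 × 0.95 + 1731 × 0.422 = 1235 + 730 = 1965
Net migration: 30–39 + 67 → 327
End of period: [902, 701, 741, 327, 1477, 798, 1965]
After projecting period 3:
Births: 327 × 0.476 = 156, 1477 × 0.222 = 328 → 484
10–19: 902 × 0.981 = 885
20–29: 701 × 0.982 = 688
30–39: 741 × 0.981 = 727
40–49: 327 × 0.985 = 322
50–59: 1477 × 0.942 = 1391
60+: 798 × 0.95 + 1965 × 0.422 = 758 + 829 = 1587
Net migration: 30–39 + 67 → 794
End of period: [484, 885, 688, 794, 322, 1391, 1587]
After projecting period 4:
Births: 794 × 0.476 = 378, 322 × 0.222 = 71 → 449
10–19: 484 × 0.981 = 475
20–29: 885 × 0.982 = 869
30–39: 688 × 0.981 = 675
40–49: 794 × 0.985 = 782
50–59: 322 × 0.942 = 303
60+: 1391 × 0.95 + 1587 × 0.422 = 1321 + 670 = 1991
Net migration: 30–39 + 67 → 742
End of period: [449, 475, 869, 742, 782, 303, 1991]
Scenario A total after 4 periods: 5611
Scenario B projection —
After projecting period 1:
Births: 860 × 0.446 = 384, 1380 × 0.222 = 306 → 690
10–19: 770 × 0.981 = 755
20–29: 270 × 0.982 = 265
30–39: 1460 × 0.981 = 1432
40–49: 860 × 0.985 = 847
50–59: 1380 × 0.942 = 1300
60+: 1280 × 0.95 + 1220 × 0.422 = 1216 + 515 = 1731
Net migration: 30–39 + 67 → 1499
End of period: [690, 755, 265, 1499, 847, 1300, 1731]
After projecting period 2:
Births: 1499 × 0.446 = 669, 847 × 0.222 = 188 → 857
10–19: 690 × 0.981 = 677
20–29: 755 × 0.982 = 741
30–39: 265 × 0.981 = 260
40–49: 1499 × 0.985 = 1477
50–59: 847 × 0.942 = 798
60+: 1300 × 0.95 + 1731 × 0.422 = 1235 + 730 = 1965
Net migration: 30–39 + 67 → 327
End of period: [857, 677, 741, 327, 1477, 798, 1965]
After projecting period 3:
Births: 327 × 0.446 = 146, 1477 × 0.222 = 328 → 474
10–19: 857 × 0.981 = 841
20–29: 677 × 0.982 = 665
30–39: 741 × 0.981 = 727
40–49: 327 × 0.985 = 322
50–59: 1477 × 0.942 = 1391
60+: 798 × 0.95 + 1965 × 0.422 = 758 + 829 = 1587
Net migration: 30–39 + 67 → 794
End of period: [474, 841, 665, 794, 322, 1391, 1587]
After projecting period 4:
Births: 794 × 0.446 = 354, 322 × 0.222 = 71 → 425
10–19: 474 × 0.981 = 465
20–29: 841 × 0.982 = 826
30–39: 665 × 0.981 = 652
40–49: 794 × 0.985 = 782
50–59: 322 × 0.942 = 303
60+: 1391 × 0.95 + 1587 × 0.422 = 1321 + 670 = 1991
Net migration: 30–39 + 67 → 719
End of period: [425, 465, 826, 719, 782, 303, 1991]
Scenario B total after 4 periods: 5511
Difference B − A = 5511 − 5611 = -100

-100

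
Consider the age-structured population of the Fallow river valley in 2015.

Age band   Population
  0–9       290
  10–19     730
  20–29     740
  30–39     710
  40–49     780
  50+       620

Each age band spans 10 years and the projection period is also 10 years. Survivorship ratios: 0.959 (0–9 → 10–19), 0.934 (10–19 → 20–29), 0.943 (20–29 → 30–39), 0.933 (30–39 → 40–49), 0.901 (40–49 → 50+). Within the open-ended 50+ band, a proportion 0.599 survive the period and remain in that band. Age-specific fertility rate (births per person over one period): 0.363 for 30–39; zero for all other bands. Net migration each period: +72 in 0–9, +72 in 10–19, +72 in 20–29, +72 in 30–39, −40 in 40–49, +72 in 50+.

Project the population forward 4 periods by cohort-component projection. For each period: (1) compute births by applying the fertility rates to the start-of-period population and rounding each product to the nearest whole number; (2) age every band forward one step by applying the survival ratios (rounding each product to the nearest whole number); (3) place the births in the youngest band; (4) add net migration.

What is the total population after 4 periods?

Numbering the bands 1..6 from youngest to oldest:
— Period 1 —
Births: 710 × 0.363 = 258
Band 2: 290 × 0.959 = 278
Band 3: 730 × 0.934 = 682
Band 4: 740 × 0.943 = 698
Band 5: 710 × 0.933 = 662
Band 6: 780 × 0.901 + 620 × 0.599 = 703 + 371 = 1074
Net migration: Band 1 + 72 → 330; Band 2 + 72 → 350; Band 3 + 72 → 754; Band 4 + 72 → 770; Band 5 − 40 → 622; Band 6 + 72 → 1146
→ [330, 350, 754, 770, 622, 1146]
— Period 2 —
Births: 770 × 0.363 = 280
Band 2: 330 × 0.959 = 316
Band 3: 350 × 0.934 = 327
Band 4: 754 × 0.943 = 711
Band 5: 770 × 0.933 = 718
Band 6: 622 × 0.901 + 1146 × 0.599 = 560 + 686 = 1246
Net migration: Band 1 + 72 → 352; Band 2 + 72 → 388; Band 3 + 72 → 399; Band 4 + 72 → 783; Band 5 − 40 → 678; Band 6 + 72 → 1318
→ [352, 388, 399, 783, 678, 1318]
— Period 3 —
Births: 783 × 0.363 = 284
Band 2: 352 × 0.959 = 338
Band 3: 388 × 0.934 = 362
Band 4: 399 × 0.943 = 376
Band 5: 783 × 0.933 = 731
Band 6: 678 × 0.901 + 1318 × 0.599 = 611 + 789 = 1400
Net migration: Band 1 + 72 → 356; Band 2 + 72 → 410; Band 3 + 72 → 434; Band 4 + 72 → 448; Band 5 − 40 → 691; Band 6 + 72 → 1472
→ [356, 410, 434, 448, 691, 1472]
— Period 4 —
Births: 448 × 0.363 = 163
Band 2: 356 × 0.959 = 341
Band 3: 410 × 0.934 = 383
Band 4: 434 × 0.943 = 409
Band 5: 448 × 0.933 = 418
Band 6: 691 × 0.901 + 1472 × 0.599 = 623 + 882 = 1505
Net migration: Band 1 + 72 → 235; Band 2 + 72 → 413; Band 3 + 72 → 455; Band 4 + 72 → 481; Band 5 − 40 → 378; Band 6 + 72 → 1577
→ [235, 413, 455, 481, 378, 1577]
Total after period 4: 235 + 413 + 455 + 481 + 378 + 1577 = 3539

3539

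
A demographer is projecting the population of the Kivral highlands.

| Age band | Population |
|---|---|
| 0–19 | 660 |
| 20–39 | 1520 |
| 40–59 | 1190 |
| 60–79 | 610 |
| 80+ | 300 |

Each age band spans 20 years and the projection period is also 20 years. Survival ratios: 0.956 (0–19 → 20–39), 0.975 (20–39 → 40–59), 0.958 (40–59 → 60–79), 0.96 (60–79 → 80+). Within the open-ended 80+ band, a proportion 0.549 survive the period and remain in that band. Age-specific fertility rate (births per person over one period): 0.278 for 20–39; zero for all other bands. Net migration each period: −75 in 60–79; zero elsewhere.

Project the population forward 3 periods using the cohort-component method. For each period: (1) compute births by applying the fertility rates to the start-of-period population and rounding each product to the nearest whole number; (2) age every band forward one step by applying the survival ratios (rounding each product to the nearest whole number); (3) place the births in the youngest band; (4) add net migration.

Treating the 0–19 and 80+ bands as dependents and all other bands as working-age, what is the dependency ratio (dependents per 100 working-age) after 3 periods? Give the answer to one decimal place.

Let group 1 be 0–19 through group 5 = 80+.
[period 1]
Births: 1520 × 0.278 = 423
Group 2: 660 × 0.956 = 631
Group 3: 1520 × 0.975 = 1482
Group 4: 1190 × 0.958 = 1140
Group 5: 610 × 0.96 + 300 × 0.549 = 586 + 165 = 751
Net migration: Group 4 − 75 → 1065
Population now: 0–19=423, 20–39=631, 40–59=1482, 60–79=1065, 80+=751
[period 2]
Births: 631 × 0.278 = 175
Group 2: 423 × 0.956 = 404
Group 3: 631 × 0.975 = 615
Group 4: 1482 × 0.958 = 1420
Group 5: 1065 × 0.96 + 751 × 0.549 = 1022 + 412 = 1434
Net migration: Group 4 − 75 → 1345
Population now: 0–19=175, 20–39=404, 40–59=615, 60–79=1345, 80+=1434
[period 3]
Births: 404 × 0.278 = 112
Group 2: 175 × 0.956 = 167
Group 3: 404 × 0.975 = 394
Group 4: 615 × 0.958 = 589
Group 5: 1345 × 0.96 + 1434 × 0.549 = 1291 + 787 = 2078
Net migration: Group 4 − 75 → 514
Population now: 0–19=112, 20–39=167, 40–59=394, 60–79=514, 80+=2078
Dependents (band 0–19 + band 80+) = 112 + 2078 = 2190; working-age = 1075; ratio = 2190/1075 × 100 = 203.7

203.7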